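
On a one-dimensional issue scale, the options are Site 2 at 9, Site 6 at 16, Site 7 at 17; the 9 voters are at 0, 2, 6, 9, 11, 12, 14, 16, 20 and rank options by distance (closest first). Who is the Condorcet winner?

With single-peaked preferences on a line, the Condorcet winner is the candidate closest to the median voter.
The median voter (position 11) is closest to Site 2 at 9.
Check: Site 2 vs Site 6 — voters closer to Site 2: 6 of 9.

Site 2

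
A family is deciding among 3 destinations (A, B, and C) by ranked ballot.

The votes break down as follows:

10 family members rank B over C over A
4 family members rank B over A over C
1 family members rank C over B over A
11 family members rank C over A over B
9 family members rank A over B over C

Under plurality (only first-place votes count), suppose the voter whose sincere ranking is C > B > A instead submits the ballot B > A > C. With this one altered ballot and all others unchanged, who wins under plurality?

First-place totals with the altered ballot: A 9, B 15, C 11.
The winner is unchanged: still B.

B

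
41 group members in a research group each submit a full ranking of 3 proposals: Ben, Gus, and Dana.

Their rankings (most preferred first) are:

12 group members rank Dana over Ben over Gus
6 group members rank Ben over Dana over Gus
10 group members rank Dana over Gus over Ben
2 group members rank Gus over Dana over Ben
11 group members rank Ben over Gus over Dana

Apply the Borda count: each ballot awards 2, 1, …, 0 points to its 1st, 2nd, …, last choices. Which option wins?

Borda scores:
  Ben: 12·1 + 6·2 + 10·0 + 2·0 + 11·2 = 46
  Gus: 12·0 + 6·0 + 10·1 + 2·2 + 11·1 = 25
  Dana: 12·2 + 6·1 + 10·2 + 2·1 + 11·0 = 52
Dana has the highest total.

Dana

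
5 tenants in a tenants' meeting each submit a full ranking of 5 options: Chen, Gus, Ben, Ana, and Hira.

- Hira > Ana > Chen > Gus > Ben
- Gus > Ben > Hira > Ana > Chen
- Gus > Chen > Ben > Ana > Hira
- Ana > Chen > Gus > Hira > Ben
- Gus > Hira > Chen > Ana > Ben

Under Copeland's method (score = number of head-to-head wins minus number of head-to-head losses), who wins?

Pairwise results:
  Chen vs Gus: Gus wins 3–2.
  Chen vs Ben: Chen wins 4–1.
  Chen vs Ana: Ana wins 3–2.
  Chen vs Hira: Hira wins 3–2.
  Gus vs Ben: Gus wins 5–0.
  Gus vs Ana: Gus wins 3–2.
  Gus vs Hira: Gus wins 4–1.
  Ben vs Ana: Ana wins 3–2.
  Ben vs Hira: Hira wins 3–2.
  Ana vs Hira: Hira wins 3–2.
Copeland scores (wins − losses):
  Chen: 1 − 3 = -2
  Gus: 4 − 0 = 4
  Ben: 0 − 4 = -4
  Ana: 2 − 2 = 0
  Hira: 3 − 1 = 2
Gus has the best Copeland score.

Gus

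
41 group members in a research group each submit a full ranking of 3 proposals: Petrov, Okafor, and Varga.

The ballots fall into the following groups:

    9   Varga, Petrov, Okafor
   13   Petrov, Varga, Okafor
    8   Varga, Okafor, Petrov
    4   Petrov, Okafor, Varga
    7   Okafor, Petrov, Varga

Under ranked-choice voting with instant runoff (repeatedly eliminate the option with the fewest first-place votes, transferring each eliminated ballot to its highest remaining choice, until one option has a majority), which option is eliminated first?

Round 1: Petrov 17, Varga 17, Okafor 7. Okafor has the fewest and is eliminated.
Round 2: Petrov 24, Varga 17. Petrov has a majority.

Okafor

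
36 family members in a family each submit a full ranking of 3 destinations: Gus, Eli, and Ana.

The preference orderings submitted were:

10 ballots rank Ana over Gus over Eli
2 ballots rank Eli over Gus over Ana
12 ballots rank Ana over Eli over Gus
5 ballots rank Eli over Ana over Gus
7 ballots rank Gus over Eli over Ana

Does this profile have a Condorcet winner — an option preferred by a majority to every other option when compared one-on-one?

Head-to-head results (36 voters total):
Gus vs Eli: Eli wins 19–17.
Gus vs Ana: Ana wins 27–9.
Eli vs Ana: Ana wins 22–14.
Ana beats each rival — Gus (27–9), Eli (22–14) — so Ana is the Condorcet winner.

Yes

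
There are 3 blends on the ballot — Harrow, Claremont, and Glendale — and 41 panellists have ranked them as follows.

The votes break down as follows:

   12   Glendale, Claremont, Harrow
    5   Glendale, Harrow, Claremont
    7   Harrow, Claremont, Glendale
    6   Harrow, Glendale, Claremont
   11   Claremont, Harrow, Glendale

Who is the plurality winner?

Glendale

First-place vote totals:
  Harrow: 13
  Claremont: 11
  Glendale: 17
Glendale has the most first-place votes.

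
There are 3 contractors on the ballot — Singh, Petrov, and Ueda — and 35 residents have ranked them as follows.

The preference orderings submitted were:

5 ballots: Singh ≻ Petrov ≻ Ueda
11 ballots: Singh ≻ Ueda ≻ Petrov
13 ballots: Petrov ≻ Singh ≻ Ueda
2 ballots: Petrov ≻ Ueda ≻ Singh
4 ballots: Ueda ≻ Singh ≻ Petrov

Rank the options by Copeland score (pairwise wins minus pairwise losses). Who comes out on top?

Singh

Pairwise results:
  Singh vs Petrov: Singh wins 20–15.
  Singh vs Ueda: Singh wins 29–6.
  Petrov vs Ueda: Petrov wins 20–15.
Copeland scores (wins − losses):
  Singh: 2 − 0 = 2
  Petrov: 1 − 1 = 0
  Ueda: 0 − 2 = -2
Singh has the best Copeland score.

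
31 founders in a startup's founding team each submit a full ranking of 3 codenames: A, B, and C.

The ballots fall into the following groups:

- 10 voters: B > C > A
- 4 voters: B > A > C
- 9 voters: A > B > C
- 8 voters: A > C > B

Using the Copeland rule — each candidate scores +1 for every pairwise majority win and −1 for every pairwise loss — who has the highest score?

A

Pairwise results:
  A vs B: A wins 17–14.
  A vs C: A wins 21–10.
  B vs C: B wins 23–8.
Copeland scores (wins − losses):
  A: 2 − 0 = 2
  B: 1 − 1 = 0
  C: 0 − 2 = -2
A has the best Copeland score.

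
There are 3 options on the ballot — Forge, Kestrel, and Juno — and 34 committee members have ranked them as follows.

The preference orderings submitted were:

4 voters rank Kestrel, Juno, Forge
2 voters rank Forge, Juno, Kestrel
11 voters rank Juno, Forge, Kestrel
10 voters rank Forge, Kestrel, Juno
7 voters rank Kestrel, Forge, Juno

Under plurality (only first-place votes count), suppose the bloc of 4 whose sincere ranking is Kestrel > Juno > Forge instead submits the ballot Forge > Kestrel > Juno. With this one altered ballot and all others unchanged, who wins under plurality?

Forge

First-place totals with the altered ballot: Forge 16, Kestrel 7, Juno 11.
The winner is unchanged: still Forge.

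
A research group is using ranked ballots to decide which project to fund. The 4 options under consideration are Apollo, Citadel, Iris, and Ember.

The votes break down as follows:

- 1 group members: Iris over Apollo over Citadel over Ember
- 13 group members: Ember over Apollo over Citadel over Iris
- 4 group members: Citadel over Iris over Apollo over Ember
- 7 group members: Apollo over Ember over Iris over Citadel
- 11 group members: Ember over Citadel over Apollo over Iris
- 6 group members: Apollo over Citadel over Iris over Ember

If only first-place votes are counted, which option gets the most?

First-place vote totals:
  Apollo: 13
  Citadel: 4
  Iris: 1
  Ember: 24
Ember has the most first-place votes.

Ember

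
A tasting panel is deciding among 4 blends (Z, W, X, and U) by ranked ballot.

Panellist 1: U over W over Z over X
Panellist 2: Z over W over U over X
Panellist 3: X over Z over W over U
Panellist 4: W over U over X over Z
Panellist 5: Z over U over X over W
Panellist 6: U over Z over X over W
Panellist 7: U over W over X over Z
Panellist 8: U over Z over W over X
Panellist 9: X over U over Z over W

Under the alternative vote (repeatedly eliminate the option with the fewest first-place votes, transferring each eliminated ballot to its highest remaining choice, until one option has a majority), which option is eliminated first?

Round 1: U 4, Z 2, X 2, W 1. W has the fewest and is eliminated.
Round 2: U 5, Z 2, X 2. U has a majority.

W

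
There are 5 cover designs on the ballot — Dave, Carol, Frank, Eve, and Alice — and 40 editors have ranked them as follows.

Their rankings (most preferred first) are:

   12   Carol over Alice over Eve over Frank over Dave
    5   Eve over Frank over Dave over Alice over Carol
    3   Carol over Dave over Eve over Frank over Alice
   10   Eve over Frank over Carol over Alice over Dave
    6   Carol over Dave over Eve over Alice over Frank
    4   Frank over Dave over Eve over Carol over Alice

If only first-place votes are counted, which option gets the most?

Carol

First-place vote totals:
  Dave: 0
  Carol: 21
  Frank: 4
  Eve: 15
  Alice: 0
Carol has the most first-place votes.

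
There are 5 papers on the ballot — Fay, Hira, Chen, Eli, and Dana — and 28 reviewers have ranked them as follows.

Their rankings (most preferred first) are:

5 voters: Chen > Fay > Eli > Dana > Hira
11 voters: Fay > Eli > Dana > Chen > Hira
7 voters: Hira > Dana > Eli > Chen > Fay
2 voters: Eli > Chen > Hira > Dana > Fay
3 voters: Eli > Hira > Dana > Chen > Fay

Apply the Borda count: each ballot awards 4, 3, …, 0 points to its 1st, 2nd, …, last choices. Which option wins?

Eli

Borda scores:
  Fay: 5·3 + 11·4 + 7·0 + 2·0 + 3·0 = 59
  Hira: 5·0 + 11·0 + 7·4 + 2·2 + 3·3 = 41
  Chen: 5·4 + 11·1 + 7·1 + 2·3 + 3·1 = 47
  Eli: 5·2 + 11·3 + 7·2 + 2·4 + 3·4 = 77
  Dana: 5·1 + 11·2 + 7·3 + 2·1 + 3·2 = 56
Eli has the highest total.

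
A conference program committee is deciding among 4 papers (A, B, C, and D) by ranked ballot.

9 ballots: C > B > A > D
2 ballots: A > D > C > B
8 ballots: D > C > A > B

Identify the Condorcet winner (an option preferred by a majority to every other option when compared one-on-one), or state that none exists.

No Condorcet winner

Head-to-head results (19 voters total):
A vs B: A wins 10–9.
A vs C: C wins 17–2.
A vs D: A wins 11–8.
B vs C: C wins 19–0.
B vs D: D wins 10–9.
C vs D: D wins 10–9.
No candidate beats all others: A beats D beats C beats A, a majority cycle.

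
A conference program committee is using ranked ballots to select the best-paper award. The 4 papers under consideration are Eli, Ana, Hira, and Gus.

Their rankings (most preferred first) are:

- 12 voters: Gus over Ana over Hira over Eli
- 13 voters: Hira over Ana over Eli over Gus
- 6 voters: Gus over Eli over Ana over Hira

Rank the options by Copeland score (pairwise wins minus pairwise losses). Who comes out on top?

Gus

Pairwise results:
  Eli vs Ana: Ana wins 25–6.
  Eli vs Hira: Hira wins 25–6.
  Eli vs Gus: Gus wins 18–13.
  Ana vs Hira: Ana wins 18–13.
  Ana vs Gus: Gus wins 18–13.
  Hira vs Gus: Gus wins 18–13.
Copeland scores (wins − losses):
  Eli: 0 − 3 = -3
  Ana: 2 − 1 = 1
  Hira: 1 − 2 = -1
  Gus: 3 − 0 = 3
Gus has the best Copeland score.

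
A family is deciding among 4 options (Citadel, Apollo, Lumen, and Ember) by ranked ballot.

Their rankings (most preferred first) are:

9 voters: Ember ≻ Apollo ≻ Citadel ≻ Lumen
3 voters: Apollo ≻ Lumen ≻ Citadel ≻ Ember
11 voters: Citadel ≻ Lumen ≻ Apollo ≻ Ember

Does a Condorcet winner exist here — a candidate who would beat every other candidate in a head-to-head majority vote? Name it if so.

Head-to-head results (23 voters total):
Citadel vs Apollo: Apollo wins 12–11.
Citadel vs Lumen: Citadel wins 20–3.
Citadel vs Ember: Citadel wins 14–9.
Apollo vs Lumen: Apollo wins 12–11.
Apollo vs Ember: Apollo wins 14–9.
Lumen vs Ember: Lumen wins 14–9.
Apollo beats each rival — Citadel (12–11), Lumen (12–11), Ember (14–9) — so Apollo is the Condorcet winner.

Apollo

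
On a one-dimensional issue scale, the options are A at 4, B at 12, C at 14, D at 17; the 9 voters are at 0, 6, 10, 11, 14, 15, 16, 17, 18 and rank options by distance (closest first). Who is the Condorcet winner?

With single-peaked preferences on a line, the Condorcet winner is the candidate closest to the median voter.
The median voter (position 14) is closest to C at 14.
Check: C vs D — voters closer to C: 6 of 9.

C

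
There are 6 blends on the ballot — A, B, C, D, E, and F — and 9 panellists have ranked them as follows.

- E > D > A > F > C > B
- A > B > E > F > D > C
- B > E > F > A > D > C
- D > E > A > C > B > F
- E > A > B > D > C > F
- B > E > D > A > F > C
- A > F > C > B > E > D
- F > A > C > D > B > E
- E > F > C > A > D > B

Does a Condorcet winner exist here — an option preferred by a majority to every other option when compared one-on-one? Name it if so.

None — there is no Condorcet winner

Head-to-head results (9 voters total):
A vs B: A wins 7–2.
A vs C: A wins 8–1.
A vs D: A wins 6–3.
A vs E: E wins 6–3.
A vs F: A wins 6–3.
B vs C: C wins 5–4.
B vs D: B wins 5–4.
B vs E: B wins 5–4.
B vs F: B wins 5–4.
C vs D: D wins 6–3.
C vs E: E wins 7–2.
C vs F: F wins 7–2.
D vs E: E wins 7–2.
D vs F: F wins 5–4.
E vs F: E wins 7–2.
No candidate beats all others: A beats B beats E beats A, a majority cycle.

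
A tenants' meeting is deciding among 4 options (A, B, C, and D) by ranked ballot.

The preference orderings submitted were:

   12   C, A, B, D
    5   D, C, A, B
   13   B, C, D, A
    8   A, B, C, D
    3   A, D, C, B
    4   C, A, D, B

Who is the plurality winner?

C

First-place vote totals:
  A: 11
  B: 13
  C: 16
  D: 5
C has the most first-place votes.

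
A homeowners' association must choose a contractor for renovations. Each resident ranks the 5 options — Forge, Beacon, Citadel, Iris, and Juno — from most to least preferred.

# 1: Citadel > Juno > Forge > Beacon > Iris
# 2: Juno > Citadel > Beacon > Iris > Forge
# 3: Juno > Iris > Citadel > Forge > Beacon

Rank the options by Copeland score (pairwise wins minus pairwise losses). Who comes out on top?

Pairwise results:
  Forge vs Beacon: Forge wins 2–1.
  Forge vs Citadel: Citadel wins 3–0.
  Forge vs Iris: Iris wins 2–1.
  Forge vs Juno: Juno wins 3–0.
  Beacon vs Citadel: Citadel wins 3–0.
  Beacon vs Iris: Beacon wins 2–1.
  Beacon vs Juno: Juno wins 3–0.
  Citadel vs Iris: Citadel wins 2–1.
  Citadel vs Juno: Juno wins 2–1.
  Iris vs Juno: Juno wins 3–0.
Copeland scores (wins − losses):
  Forge: 1 − 3 = -2
  Beacon: 1 − 3 = -2
  Citadel: 3 − 1 = 2
  Iris: 1 − 3 = -2
  Juno: 4 − 0 = 4
Juno has the best Copeland score.

Juno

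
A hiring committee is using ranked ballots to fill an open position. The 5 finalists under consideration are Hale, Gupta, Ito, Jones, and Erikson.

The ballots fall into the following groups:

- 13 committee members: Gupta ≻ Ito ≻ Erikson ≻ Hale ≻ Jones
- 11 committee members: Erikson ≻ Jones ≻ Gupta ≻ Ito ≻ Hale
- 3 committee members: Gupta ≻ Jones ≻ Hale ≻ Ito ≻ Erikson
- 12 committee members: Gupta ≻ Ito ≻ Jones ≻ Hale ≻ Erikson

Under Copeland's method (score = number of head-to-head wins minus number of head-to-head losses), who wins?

Pairwise results:
  Hale vs Gupta: Gupta wins 39–0.
  Hale vs Ito: Ito wins 36–3.
  Hale vs Jones: Jones wins 26–13.
  Hale vs Erikson: Erikson wins 24–15.
  Gupta vs Ito: Gupta wins 39–0.
  Gupta vs Jones: Gupta wins 28–11.
  Gupta vs Erikson: Gupta wins 28–11.
  Ito vs Jones: Ito wins 25–14.
  Ito vs Erikson: Ito wins 28–11.
  Jones vs Erikson: Erikson wins 24–15.
Copeland scores (wins − losses):
  Hale: 0 − 4 = -4
  Gupta: 4 − 0 = 4
  Ito: 3 − 1 = 2
  Jones: 1 − 3 = -2
  Erikson: 2 − 2 = 0
Gupta has the best Copeland score.

Gupta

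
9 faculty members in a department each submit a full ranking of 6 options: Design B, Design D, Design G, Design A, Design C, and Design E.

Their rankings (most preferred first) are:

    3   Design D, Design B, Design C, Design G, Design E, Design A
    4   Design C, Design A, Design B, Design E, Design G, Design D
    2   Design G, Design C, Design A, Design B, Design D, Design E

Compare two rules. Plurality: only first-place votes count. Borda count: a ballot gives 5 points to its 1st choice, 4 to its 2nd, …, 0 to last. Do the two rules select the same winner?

Yes

Plurality first-place counts: Design B 0, Design D 3, Design G 2, Design A 0, Design C 4, Design E 0 → Design C.
Borda totals: Design B 28, Design D 17, Design G 20, Design A 22, Design C 37, Design E 11 → Design C.
The two rules agree on Design C.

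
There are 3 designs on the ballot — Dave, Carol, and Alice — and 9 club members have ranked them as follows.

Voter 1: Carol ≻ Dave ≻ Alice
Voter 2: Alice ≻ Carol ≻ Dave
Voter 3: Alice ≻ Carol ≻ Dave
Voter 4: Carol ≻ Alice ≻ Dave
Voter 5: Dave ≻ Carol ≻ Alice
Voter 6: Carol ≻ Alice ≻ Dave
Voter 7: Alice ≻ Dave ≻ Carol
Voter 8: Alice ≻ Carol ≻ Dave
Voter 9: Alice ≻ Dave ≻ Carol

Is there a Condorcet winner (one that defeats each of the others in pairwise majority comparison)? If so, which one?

Alice

Head-to-head results (9 voters total):
Dave vs Carol: Carol wins 6–3.
Dave vs Alice: Alice wins 7–2.
Carol vs Alice: Alice wins 5–4.
Alice beats each rival — Dave (7–2), Carol (5–4) — so Alice is the Condorcet winner.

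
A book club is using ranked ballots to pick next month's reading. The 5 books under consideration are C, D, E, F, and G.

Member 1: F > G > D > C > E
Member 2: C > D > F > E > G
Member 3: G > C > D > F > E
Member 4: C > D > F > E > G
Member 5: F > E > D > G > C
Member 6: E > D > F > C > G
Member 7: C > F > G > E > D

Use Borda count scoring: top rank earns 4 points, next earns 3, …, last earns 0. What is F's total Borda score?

18

Borda scores:
  C: 1 + 4 + 3 + 4 + 0 + 1 + 4 = 17
  D: 2 + 3 + 2 + 3 + 2 + 3 + 0 = 15
  E: 0 + 1 + 0 + 1 + 3 + 4 + 1 = 10
  F: 4 + 2 + 1 + 2 + 4 + 2 + 3 = 18
  G: 3 + 0 + 4 + 0 + 1 + 0 + 2 = 10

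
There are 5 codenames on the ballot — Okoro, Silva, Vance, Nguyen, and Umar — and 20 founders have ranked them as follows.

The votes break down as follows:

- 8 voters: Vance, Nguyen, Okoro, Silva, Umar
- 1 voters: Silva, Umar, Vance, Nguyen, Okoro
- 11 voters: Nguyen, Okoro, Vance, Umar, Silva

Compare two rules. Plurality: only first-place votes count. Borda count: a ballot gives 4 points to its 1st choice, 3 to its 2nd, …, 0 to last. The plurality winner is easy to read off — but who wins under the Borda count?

Plurality first-place counts: Okoro 0, Silva 1, Vance 8, Nguyen 11, Umar 0 → Nguyen.
Borda totals: Okoro 49, Silva 12, Vance 56, Nguyen 69, Umar 14 → Nguyen.

Nguyen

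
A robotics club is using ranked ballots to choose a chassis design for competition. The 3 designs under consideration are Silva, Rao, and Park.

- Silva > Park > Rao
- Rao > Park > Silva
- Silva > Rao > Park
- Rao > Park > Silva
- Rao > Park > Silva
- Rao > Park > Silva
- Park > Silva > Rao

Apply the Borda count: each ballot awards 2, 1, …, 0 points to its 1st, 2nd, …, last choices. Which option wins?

Rao

Borda scores:
  Silva: 2 + 0 + 2 + 0 + 0 + 0 + 1 = 5
  Rao: 0 + 2 + 1 + 2 + 2 + 2 + 0 = 9
  Park: 1 + 1 + 0 + 1 + 1 + 1 + 2 = 7
Rao has the highest total.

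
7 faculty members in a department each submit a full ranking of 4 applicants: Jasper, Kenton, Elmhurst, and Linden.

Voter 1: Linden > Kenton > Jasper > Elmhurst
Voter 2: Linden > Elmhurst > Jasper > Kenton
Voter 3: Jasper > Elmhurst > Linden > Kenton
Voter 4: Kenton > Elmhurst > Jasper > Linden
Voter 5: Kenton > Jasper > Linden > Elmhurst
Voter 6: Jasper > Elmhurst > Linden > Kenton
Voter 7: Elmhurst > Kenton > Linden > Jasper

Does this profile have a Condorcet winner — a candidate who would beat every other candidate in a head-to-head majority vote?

No

Head-to-head results (7 voters total):
Jasper vs Kenton: Kenton wins 4–3.
Jasper vs Elmhurst: Jasper wins 4–3.
Jasper vs Linden: Jasper wins 4–3.
Kenton vs Elmhurst: Elmhurst wins 4–3.
Kenton vs Linden: Linden wins 4–3.
Elmhurst vs Linden: Elmhurst wins 4–3.
No candidate beats all others: Jasper beats Elmhurst beats Kenton beats Jasper, a majority cycle.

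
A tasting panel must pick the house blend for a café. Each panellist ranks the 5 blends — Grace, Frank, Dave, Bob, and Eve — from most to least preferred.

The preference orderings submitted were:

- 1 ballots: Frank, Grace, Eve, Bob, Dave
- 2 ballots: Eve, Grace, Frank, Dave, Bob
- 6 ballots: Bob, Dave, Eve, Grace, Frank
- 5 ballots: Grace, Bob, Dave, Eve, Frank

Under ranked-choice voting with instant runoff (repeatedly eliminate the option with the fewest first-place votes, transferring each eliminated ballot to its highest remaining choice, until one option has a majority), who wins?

Round 1: Bob 6, Grace 5, Eve 2, Frank 1, Dave 0. Dave has the fewest and is eliminated.
Round 2: Bob 6, Grace 5, Eve 2, Frank 1. Frank has the fewest and is eliminated.
Round 3: Grace 6, Bob 6, Eve 2. Eve has the fewest and is eliminated.
Round 4: Grace 8, Bob 6. Grace has a majority.

Grace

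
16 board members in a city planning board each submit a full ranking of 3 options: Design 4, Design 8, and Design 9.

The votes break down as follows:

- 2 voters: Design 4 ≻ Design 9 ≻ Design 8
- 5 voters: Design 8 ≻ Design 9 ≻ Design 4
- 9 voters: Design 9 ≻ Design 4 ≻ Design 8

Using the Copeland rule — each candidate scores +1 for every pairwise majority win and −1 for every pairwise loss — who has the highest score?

Design 9

Pairwise results:
  Design 4 vs Design 8: Design 4 wins 11–5.
  Design 4 vs Design 9: Design 9 wins 14–2.
  Design 8 vs Design 9: Design 9 wins 11–5.
Copeland scores (wins − losses):
  Design 4: 1 − 1 = 0
  Design 8: 0 − 2 = -2
  Design 9: 2 − 0 = 2
Design 9 has the best Copeland score.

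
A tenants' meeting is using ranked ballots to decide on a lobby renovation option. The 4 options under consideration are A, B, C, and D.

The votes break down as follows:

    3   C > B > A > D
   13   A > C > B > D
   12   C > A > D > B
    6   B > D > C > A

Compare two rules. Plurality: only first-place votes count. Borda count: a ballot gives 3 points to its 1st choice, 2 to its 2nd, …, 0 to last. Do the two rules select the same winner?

Plurality first-place counts: A 13, B 6, C 15, D 0 → C.
Borda totals: A 66, B 37, C 77, D 24 → C.
The two rules agree on C.

Yes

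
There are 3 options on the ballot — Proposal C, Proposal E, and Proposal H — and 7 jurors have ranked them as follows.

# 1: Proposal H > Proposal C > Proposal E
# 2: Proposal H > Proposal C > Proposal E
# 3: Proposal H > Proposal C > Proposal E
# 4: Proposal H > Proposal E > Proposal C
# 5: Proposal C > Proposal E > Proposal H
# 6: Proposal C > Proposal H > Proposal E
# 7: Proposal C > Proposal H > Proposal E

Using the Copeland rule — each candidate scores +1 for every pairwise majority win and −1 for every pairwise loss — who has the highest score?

Proposal H

Pairwise results:
  Proposal C vs Proposal E: Proposal C wins 6–1.
  Proposal C vs Proposal H: Proposal H wins 4–3.
  Proposal E vs Proposal H: Proposal H wins 6–1.
Copeland scores (wins − losses):
  Proposal C: 1 − 1 = 0
  Proposal E: 0 − 2 = -2
  Proposal H: 2 − 0 = 2
Proposal H has the best Copeland score.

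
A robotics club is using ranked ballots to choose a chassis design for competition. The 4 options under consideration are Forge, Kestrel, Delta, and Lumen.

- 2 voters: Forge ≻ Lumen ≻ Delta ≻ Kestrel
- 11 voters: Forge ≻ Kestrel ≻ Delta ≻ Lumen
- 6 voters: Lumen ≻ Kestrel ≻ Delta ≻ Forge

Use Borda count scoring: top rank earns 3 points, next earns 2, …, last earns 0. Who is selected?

Borda scores:
  Forge: 2·3 + 11·3 + 6·0 = 39
  Kestrel: 2·0 + 11·2 + 6·2 = 34
  Delta: 2·1 + 11·1 + 6·1 = 19
  Lumen: 2·2 + 11·0 + 6·3 = 22
Forge has the highest total.

Forge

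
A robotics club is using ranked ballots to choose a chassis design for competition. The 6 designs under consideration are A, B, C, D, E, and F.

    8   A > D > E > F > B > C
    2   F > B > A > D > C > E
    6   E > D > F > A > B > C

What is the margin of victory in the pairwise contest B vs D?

Ballots ranking B above D: 2.
Ballots ranking D above B: 8+6 = 14.
D wins 14–2, a margin of 12.

12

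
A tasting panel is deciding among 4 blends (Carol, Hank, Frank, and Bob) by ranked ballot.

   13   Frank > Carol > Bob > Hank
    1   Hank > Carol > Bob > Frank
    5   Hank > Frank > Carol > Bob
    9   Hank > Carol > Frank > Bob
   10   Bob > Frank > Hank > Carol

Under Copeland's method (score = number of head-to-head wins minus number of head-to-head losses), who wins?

Frank

Pairwise results:
  Carol vs Hank: Hank wins 25–13.
  Carol vs Frank: Frank wins 28–10.
  Carol vs Bob: Carol wins 28–10.
  Hank vs Frank: Frank wins 23–15.
  Hank vs Bob: Bob wins 23–15.
  Frank vs Bob: Frank wins 27–11.
Copeland scores (wins − losses):
  Carol: 1 − 2 = -1
  Hank: 1 − 2 = -1
  Frank: 3 − 0 = 3
  Bob: 1 − 2 = -1
Frank has the best Copeland score.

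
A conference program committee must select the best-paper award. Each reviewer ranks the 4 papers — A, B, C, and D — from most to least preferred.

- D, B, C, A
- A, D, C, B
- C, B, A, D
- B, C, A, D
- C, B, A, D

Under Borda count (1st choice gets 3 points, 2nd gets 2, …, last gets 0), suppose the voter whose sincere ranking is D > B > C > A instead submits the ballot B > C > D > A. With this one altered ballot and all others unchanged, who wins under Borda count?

Borda totals with the altered ballot: A 6, B 10, C 11, D 3.
The winner is unchanged: still C.

C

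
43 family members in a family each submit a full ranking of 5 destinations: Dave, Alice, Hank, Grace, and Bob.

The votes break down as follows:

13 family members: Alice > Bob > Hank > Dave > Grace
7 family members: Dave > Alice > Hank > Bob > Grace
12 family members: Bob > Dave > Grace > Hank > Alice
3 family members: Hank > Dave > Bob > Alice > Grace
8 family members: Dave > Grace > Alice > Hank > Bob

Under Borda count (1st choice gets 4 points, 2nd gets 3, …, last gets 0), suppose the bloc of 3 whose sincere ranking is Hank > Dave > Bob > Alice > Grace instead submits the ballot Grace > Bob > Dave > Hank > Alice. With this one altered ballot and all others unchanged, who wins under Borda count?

Dave

Borda totals with the altered ballot: Dave 115, Alice 89, Hank 63, Grace 60, Bob 103.
The winner is unchanged: still Dave.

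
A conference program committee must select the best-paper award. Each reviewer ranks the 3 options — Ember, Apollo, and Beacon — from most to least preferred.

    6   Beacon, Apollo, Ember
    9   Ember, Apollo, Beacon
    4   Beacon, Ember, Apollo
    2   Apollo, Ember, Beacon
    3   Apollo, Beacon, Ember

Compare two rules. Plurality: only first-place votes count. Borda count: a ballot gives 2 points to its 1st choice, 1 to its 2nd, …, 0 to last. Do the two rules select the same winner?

No

Plurality first-place counts: Ember 9, Apollo 5, Beacon 10 → Beacon.
Borda totals: Ember 24, Apollo 25, Beacon 23 → Apollo.
The two rules disagree: plurality picks Beacon, Borda picks Apollo.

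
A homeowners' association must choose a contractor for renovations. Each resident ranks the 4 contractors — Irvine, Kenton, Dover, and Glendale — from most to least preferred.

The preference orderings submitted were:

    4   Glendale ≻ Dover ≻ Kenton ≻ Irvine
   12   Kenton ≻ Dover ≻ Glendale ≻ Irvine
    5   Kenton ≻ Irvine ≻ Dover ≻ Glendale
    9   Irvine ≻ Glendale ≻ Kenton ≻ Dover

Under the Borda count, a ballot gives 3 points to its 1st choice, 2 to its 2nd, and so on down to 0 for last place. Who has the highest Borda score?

Borda scores:
  Irvine: 4·0 + 12·0 + 5·2 + 9·3 = 37
  Kenton: 4·1 + 12·3 + 5·3 + 9·1 = 64
  Dover: 4·2 + 12·2 + 5·1 + 9·0 = 37
  Glendale: 4·3 + 12·1 + 5·0 + 9·2 = 42
Kenton has the highest total.

Kenton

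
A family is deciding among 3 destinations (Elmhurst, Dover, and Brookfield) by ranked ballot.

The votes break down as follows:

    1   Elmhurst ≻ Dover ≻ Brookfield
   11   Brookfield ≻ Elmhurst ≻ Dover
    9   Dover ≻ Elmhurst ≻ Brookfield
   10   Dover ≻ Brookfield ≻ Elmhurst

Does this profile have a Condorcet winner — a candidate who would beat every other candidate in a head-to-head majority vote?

Yes

Head-to-head results (31 voters total):
Elmhurst vs Dover: Dover wins 19–12.
Elmhurst vs Brookfield: Brookfield wins 21–10.
Dover vs Brookfield: Dover wins 20–11.
Dover beats each rival — Elmhurst (19–12), Brookfield (20–11) — so Dover is the Condorcet winner.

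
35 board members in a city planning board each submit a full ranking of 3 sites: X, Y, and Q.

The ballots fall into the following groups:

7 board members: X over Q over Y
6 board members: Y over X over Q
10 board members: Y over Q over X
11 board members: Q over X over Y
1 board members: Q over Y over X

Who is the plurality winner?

First-place vote totals:
  X: 7
  Y: 16
  Q: 12
Y has the most first-place votes.

Y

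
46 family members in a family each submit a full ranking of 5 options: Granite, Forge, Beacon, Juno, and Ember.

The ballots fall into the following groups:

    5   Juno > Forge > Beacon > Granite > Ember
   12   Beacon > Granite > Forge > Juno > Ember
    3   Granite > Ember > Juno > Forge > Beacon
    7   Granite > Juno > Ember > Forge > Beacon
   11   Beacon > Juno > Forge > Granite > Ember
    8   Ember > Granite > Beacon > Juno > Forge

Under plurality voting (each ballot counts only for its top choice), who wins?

Beacon

First-place vote totals:
  Granite: 10
  Forge: 0
  Beacon: 23
  Juno: 5
  Ember: 8
Beacon has the most first-place votes.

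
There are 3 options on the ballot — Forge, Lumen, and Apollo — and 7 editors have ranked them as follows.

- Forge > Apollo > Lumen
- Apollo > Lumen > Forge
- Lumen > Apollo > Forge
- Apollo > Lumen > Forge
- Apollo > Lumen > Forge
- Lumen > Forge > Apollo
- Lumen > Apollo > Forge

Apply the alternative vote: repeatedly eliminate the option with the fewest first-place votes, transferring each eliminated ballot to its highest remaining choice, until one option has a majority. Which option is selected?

Apollo

Round 1: Lumen 3, Apollo 3, Forge 1. Forge has the fewest and is eliminated.
Round 2: Apollo 4, Lumen 3. Apollo has a majority.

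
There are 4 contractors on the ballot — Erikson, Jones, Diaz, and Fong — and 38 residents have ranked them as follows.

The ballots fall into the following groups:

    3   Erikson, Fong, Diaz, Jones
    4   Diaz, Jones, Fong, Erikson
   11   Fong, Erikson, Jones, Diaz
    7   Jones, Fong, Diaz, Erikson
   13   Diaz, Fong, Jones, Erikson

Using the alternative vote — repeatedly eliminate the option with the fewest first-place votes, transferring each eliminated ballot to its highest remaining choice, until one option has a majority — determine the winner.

Round 1: Diaz 17, Fong 11, Jones 7, Erikson 3. Erikson has the fewest and is eliminated.
Round 2: Diaz 17, Fong 14, Jones 7. Jones has the fewest and is eliminated.
Round 3: Fong 21, Diaz 17. Fong has a majority.

Fong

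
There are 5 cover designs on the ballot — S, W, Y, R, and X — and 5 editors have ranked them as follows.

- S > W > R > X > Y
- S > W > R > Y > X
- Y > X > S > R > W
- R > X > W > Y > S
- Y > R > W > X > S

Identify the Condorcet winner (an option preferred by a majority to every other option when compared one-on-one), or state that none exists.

Head-to-head results (5 voters total):
S vs W: S wins 3–2.
S vs Y: Y wins 3–2.
S vs R: S wins 3–2.
S vs X: X wins 3–2.
W vs Y: W wins 3–2.
W vs R: R wins 3–2.
W vs X: W wins 3–2.
Y vs R: R wins 3–2.
Y vs X: Y wins 3–2.
R vs X: R wins 4–1.
No candidate beats all others: S beats W beats Y beats S, a majority cycle.

None — there is no Condorcet winner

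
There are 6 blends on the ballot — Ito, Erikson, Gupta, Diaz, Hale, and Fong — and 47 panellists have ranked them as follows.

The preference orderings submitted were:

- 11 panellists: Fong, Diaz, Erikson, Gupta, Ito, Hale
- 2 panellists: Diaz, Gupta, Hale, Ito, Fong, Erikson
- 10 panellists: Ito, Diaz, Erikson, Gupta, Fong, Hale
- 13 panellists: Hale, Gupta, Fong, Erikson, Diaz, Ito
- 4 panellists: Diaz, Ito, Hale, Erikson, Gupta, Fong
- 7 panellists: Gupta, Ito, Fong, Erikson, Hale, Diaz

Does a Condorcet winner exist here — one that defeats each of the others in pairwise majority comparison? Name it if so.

No Condorcet winner

Head-to-head results (47 voters total):
Ito vs Erikson: Erikson wins 24–23.
Ito vs Gupta: Gupta wins 33–14.
Ito vs Diaz: Diaz wins 30–17.
Ito vs Hale: Ito wins 32–15.
Ito vs Fong: Fong wins 24–23.
Erikson vs Gupta: Erikson wins 25–22.
Erikson vs Diaz: Diaz wins 27–20.
Erikson vs Hale: Erikson wins 28–19.
Erikson vs Fong: Fong wins 33–14.
Gupta vs Diaz: Diaz wins 27–20.
Gupta vs Hale: Gupta wins 30–17.
Gupta vs Fong: Gupta wins 36–11.
Diaz vs Hale: Diaz wins 27–20.
Diaz vs Fong: Fong wins 31–16.
Hale vs Fong: Fong wins 28–19.
No candidate beats all others: Erikson beats Gupta beats Fong beats Erikson, a majority cycle.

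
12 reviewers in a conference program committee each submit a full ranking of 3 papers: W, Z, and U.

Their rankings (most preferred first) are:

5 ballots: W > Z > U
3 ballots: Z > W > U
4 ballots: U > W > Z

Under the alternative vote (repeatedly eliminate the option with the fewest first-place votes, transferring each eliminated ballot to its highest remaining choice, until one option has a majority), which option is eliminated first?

Round 1: W 5, U 4, Z 3. Z has the fewest and is eliminated.
Round 2: W 8, U 4. W has a majority.

Z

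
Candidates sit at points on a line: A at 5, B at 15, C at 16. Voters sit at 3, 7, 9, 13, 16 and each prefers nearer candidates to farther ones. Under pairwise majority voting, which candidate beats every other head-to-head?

A

With single-peaked preferences on a line, the Condorcet winner is the candidate closest to the median voter.
The median voter (position 9) is closest to A at 5.
Check: A vs C — voters closer to A: 3 of 5.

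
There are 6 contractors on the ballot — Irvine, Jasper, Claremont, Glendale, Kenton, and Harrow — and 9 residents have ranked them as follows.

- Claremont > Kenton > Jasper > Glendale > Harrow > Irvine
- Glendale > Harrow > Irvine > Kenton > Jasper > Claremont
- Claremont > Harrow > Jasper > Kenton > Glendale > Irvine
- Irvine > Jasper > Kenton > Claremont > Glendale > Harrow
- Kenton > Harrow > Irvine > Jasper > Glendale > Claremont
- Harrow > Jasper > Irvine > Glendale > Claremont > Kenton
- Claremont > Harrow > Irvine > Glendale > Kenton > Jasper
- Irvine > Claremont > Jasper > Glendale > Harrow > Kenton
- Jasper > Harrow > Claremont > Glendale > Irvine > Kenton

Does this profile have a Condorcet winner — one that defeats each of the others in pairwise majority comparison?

No

Head-to-head results (9 voters total):
Irvine vs Jasper: Irvine wins 5–4.
Irvine vs Claremont: Irvine wins 5–4.
Irvine vs Glendale: Irvine wins 5–4.
Irvine vs Kenton: Irvine wins 6–3.
Irvine vs Harrow: Harrow wins 7–2.
Jasper vs Claremont: Jasper wins 5–4.
Jasper vs Glendale: Jasper wins 7–2.
Jasper vs Kenton: Jasper wins 5–4.
Jasper vs Harrow: Harrow wins 5–4.
Claremont vs Glendale: Claremont wins 6–3.
Claremont vs Kenton: Claremont wins 6–3.
Claremont vs Harrow: Claremont wins 5–4.
Glendale vs Kenton: Glendale wins 5–4.
Glendale vs Harrow: Harrow wins 5–4.
Kenton vs Harrow: Harrow wins 6–3.
No candidate beats all others: Irvine beats Claremont beats Harrow beats Irvine, a majority cycle.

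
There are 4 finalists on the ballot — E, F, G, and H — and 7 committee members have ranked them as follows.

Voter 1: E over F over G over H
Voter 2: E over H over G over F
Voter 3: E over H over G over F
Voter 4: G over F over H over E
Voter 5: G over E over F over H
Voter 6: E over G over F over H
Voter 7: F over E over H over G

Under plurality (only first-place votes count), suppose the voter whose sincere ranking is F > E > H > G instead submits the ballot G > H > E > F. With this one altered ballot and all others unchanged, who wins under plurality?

E

First-place totals with the altered ballot: E 4, F 0, G 3, H 0.
The winner is unchanged: still E.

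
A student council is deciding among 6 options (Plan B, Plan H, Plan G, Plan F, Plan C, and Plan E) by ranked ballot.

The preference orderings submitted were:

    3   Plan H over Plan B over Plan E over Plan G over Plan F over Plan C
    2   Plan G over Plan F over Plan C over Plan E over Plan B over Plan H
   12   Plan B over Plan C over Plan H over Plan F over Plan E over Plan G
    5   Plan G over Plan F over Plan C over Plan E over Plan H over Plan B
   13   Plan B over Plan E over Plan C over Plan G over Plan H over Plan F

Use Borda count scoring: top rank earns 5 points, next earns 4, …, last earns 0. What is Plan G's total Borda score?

Borda scores:
  Plan B: 3·4 + 2·1 + 12·5 + 5·0 + 13·5 = 139
  Plan H: 3·5 + 2·0 + 12·3 + 5·1 + 13·1 = 69
  Plan G: 3·2 + 2·5 + 12·0 + 5·5 + 13·2 = 67
  Plan F: 3·1 + 2·4 + 12·2 + 5·4 + 13·0 = 55
  Plan C: 3·0 + 2·3 + 12·4 + 5·3 + 13·3 = 108
  Plan E: 3·3 + 2·2 + 12·1 + 5·2 + 13·4 = 87

67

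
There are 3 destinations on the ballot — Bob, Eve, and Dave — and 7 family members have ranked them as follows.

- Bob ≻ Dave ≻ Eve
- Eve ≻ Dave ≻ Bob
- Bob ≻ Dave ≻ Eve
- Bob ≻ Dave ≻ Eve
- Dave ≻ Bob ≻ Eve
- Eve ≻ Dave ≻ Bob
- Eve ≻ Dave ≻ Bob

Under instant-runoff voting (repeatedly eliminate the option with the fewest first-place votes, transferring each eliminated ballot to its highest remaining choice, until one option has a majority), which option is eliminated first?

Round 1: Bob 3, Eve 3, Dave 1. Dave has the fewest and is eliminated.
Round 2: Bob 4, Eve 3. Bob has a majority.

Dave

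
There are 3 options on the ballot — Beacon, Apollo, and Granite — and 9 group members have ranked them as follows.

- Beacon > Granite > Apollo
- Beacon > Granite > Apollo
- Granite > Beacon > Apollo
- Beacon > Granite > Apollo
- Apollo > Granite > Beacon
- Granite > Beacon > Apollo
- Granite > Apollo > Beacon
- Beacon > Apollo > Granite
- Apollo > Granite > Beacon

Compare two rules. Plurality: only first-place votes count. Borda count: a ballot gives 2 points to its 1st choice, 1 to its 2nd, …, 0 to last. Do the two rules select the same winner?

Plurality first-place counts: Beacon 4, Apollo 2, Granite 3 → Beacon.
Borda totals: Beacon 10, Apollo 6, Granite 11 → Granite.
The two rules disagree: plurality picks Beacon, Borda picks Granite.

No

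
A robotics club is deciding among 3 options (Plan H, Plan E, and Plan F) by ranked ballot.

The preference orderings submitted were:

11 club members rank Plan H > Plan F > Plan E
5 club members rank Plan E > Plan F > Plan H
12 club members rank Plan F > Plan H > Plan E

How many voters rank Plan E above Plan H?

Ballots ranking Plan E above Plan H: 5.
Ballots ranking Plan H above Plan E: 11+12 = 23.
So 5 of 28 voters prefer Plan E to Plan H.

5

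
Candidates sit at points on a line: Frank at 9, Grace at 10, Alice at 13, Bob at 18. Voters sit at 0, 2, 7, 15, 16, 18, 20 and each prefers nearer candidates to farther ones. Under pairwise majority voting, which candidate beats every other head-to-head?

With single-peaked preferences on a line, the Condorcet winner is the candidate closest to the median voter.
The median voter (position 15) is closest to Alice at 13.
Check: Alice vs Grace — voters closer to Alice: 4 of 7.

Alice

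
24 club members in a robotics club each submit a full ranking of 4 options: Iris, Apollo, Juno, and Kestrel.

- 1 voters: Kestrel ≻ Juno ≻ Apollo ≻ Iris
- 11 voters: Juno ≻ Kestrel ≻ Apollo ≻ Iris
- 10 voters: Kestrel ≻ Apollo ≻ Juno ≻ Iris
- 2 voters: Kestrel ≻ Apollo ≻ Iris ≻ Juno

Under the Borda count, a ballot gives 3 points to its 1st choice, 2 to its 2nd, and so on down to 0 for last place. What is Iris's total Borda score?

2

Borda scores:
  Iris: 0 + 11·0 + 10·0 + 2·1 = 2
  Apollo: 1 + 11·1 + 10·2 + 2·2 = 36
  Juno: 2 + 11·3 + 10·1 + 2·0 = 45
  Kestrel: 3 + 11·2 + 10·3 + 2·3 = 61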